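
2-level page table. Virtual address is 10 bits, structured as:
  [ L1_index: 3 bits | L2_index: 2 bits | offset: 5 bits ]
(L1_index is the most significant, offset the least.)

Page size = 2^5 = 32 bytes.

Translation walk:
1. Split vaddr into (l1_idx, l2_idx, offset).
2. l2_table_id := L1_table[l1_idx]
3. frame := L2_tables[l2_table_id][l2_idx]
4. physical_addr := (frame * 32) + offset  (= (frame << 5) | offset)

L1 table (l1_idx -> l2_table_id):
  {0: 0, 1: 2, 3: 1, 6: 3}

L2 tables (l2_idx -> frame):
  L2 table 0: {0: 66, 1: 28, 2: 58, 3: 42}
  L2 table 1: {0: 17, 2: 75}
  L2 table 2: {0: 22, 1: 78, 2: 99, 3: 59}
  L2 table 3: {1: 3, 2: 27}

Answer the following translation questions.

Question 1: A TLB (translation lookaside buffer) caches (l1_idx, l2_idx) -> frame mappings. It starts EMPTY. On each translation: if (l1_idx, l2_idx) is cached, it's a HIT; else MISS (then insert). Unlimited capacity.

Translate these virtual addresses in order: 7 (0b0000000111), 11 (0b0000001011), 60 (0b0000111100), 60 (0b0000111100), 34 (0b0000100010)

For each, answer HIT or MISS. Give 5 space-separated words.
Answer: MISS HIT MISS HIT HIT

Derivation:
vaddr=7: (0,0) not in TLB -> MISS, insert
vaddr=11: (0,0) in TLB -> HIT
vaddr=60: (0,1) not in TLB -> MISS, insert
vaddr=60: (0,1) in TLB -> HIT
vaddr=34: (0,1) in TLB -> HIT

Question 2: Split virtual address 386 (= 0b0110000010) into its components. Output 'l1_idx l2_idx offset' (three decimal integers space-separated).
Answer: 3 0 2

Derivation:
vaddr = 386 = 0b0110000010
  top 3 bits -> l1_idx = 3
  next 2 bits -> l2_idx = 0
  bottom 5 bits -> offset = 2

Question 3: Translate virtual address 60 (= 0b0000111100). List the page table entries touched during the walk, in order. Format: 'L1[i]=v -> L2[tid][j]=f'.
Answer: L1[0]=0 -> L2[0][1]=28

Derivation:
vaddr = 60 = 0b0000111100
Split: l1_idx=0, l2_idx=1, offset=28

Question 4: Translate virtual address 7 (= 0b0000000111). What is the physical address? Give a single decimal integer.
Answer: 2119

Derivation:
vaddr = 7 = 0b0000000111
Split: l1_idx=0, l2_idx=0, offset=7
L1[0] = 0
L2[0][0] = 66
paddr = 66 * 32 + 7 = 2119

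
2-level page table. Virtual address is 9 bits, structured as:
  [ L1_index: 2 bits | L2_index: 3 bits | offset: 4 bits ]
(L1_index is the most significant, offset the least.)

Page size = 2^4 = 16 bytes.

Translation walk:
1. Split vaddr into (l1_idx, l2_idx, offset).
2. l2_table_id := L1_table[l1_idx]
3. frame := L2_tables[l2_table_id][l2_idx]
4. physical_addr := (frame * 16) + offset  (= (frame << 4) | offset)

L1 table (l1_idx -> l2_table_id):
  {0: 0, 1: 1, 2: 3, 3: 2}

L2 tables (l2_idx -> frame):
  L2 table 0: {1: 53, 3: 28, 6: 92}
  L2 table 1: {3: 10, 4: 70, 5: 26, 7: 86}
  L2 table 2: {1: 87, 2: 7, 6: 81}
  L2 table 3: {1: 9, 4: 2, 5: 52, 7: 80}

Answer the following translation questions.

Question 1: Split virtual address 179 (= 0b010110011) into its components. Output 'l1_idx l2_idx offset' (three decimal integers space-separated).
Answer: 1 3 3

Derivation:
vaddr = 179 = 0b010110011
  top 2 bits -> l1_idx = 1
  next 3 bits -> l2_idx = 3
  bottom 4 bits -> offset = 3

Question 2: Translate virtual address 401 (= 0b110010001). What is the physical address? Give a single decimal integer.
Answer: 1393

Derivation:
vaddr = 401 = 0b110010001
Split: l1_idx=3, l2_idx=1, offset=1
L1[3] = 2
L2[2][1] = 87
paddr = 87 * 16 + 1 = 1393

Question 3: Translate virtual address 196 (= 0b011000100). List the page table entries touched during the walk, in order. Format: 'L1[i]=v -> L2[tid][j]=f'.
Answer: L1[1]=1 -> L2[1][4]=70

Derivation:
vaddr = 196 = 0b011000100
Split: l1_idx=1, l2_idx=4, offset=4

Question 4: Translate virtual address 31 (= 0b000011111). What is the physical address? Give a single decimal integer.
vaddr = 31 = 0b000011111
Split: l1_idx=0, l2_idx=1, offset=15
L1[0] = 0
L2[0][1] = 53
paddr = 53 * 16 + 15 = 863

Answer: 863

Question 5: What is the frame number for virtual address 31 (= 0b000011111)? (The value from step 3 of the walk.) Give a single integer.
Answer: 53

Derivation:
vaddr = 31: l1_idx=0, l2_idx=1
L1[0] = 0; L2[0][1] = 53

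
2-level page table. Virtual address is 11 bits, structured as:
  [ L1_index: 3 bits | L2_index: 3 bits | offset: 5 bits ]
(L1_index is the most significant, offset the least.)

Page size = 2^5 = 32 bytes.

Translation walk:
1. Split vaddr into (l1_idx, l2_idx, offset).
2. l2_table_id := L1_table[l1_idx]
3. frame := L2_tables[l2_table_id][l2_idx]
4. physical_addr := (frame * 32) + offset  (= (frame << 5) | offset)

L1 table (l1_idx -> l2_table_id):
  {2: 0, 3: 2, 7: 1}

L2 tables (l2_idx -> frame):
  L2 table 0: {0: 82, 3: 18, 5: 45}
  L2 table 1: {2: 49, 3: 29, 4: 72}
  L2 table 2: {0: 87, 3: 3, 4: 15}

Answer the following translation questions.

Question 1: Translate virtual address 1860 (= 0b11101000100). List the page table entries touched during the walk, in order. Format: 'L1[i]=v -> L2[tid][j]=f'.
Answer: L1[7]=1 -> L2[1][2]=49

Derivation:
vaddr = 1860 = 0b11101000100
Split: l1_idx=7, l2_idx=2, offset=4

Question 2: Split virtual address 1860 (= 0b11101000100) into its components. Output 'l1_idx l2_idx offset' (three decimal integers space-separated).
vaddr = 1860 = 0b11101000100
  top 3 bits -> l1_idx = 7
  next 3 bits -> l2_idx = 2
  bottom 5 bits -> offset = 4

Answer: 7 2 4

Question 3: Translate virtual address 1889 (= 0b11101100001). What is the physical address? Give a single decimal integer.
Answer: 929

Derivation:
vaddr = 1889 = 0b11101100001
Split: l1_idx=7, l2_idx=3, offset=1
L1[7] = 1
L2[1][3] = 29
paddr = 29 * 32 + 1 = 929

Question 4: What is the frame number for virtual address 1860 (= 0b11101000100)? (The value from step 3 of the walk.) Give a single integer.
vaddr = 1860: l1_idx=7, l2_idx=2
L1[7] = 1; L2[1][2] = 49

Answer: 49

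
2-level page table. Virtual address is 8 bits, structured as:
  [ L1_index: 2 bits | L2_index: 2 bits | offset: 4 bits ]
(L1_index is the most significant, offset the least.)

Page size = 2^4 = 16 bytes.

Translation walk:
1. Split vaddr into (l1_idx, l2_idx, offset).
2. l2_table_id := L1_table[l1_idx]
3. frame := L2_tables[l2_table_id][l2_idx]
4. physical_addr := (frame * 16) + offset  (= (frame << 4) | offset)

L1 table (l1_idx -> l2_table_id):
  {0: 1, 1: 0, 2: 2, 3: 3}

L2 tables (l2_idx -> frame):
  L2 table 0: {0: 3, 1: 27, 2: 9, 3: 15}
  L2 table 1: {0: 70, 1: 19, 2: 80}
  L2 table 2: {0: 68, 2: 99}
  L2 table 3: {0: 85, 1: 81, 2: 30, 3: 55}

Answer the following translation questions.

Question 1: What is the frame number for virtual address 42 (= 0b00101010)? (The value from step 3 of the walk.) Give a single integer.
Answer: 80

Derivation:
vaddr = 42: l1_idx=0, l2_idx=2
L1[0] = 1; L2[1][2] = 80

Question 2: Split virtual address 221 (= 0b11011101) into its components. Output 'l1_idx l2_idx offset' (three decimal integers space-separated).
Answer: 3 1 13

Derivation:
vaddr = 221 = 0b11011101
  top 2 bits -> l1_idx = 3
  next 2 bits -> l2_idx = 1
  bottom 4 bits -> offset = 13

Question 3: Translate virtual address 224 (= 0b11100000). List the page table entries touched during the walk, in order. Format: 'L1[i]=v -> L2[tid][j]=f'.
vaddr = 224 = 0b11100000
Split: l1_idx=3, l2_idx=2, offset=0

Answer: L1[3]=3 -> L2[3][2]=30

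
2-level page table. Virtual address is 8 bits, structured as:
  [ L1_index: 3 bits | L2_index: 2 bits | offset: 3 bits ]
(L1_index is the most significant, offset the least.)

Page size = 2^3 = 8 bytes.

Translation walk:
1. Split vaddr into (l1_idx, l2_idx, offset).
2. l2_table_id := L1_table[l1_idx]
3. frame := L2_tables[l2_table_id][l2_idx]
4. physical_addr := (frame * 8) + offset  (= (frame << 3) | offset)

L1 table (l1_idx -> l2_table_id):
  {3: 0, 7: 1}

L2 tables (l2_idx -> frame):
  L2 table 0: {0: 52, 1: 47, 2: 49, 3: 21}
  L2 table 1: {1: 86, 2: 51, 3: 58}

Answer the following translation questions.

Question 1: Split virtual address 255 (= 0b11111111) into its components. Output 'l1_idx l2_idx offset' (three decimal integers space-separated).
vaddr = 255 = 0b11111111
  top 3 bits -> l1_idx = 7
  next 2 bits -> l2_idx = 3
  bottom 3 bits -> offset = 7

Answer: 7 3 7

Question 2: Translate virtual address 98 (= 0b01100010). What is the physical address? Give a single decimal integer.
vaddr = 98 = 0b01100010
Split: l1_idx=3, l2_idx=0, offset=2
L1[3] = 0
L2[0][0] = 52
paddr = 52 * 8 + 2 = 418

Answer: 418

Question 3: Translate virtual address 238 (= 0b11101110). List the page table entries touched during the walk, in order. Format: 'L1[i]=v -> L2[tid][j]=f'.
Answer: L1[7]=1 -> L2[1][1]=86

Derivation:
vaddr = 238 = 0b11101110
Split: l1_idx=7, l2_idx=1, offset=6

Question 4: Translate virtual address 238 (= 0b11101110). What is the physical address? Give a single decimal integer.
Answer: 694

Derivation:
vaddr = 238 = 0b11101110
Split: l1_idx=7, l2_idx=1, offset=6
L1[7] = 1
L2[1][1] = 86
paddr = 86 * 8 + 6 = 694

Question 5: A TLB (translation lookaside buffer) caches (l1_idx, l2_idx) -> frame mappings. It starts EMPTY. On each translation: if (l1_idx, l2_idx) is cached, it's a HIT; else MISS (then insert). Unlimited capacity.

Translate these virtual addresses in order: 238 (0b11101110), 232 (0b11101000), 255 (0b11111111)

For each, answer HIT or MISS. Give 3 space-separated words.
Answer: MISS HIT MISS

Derivation:
vaddr=238: (7,1) not in TLB -> MISS, insert
vaddr=232: (7,1) in TLB -> HIT
vaddr=255: (7,3) not in TLB -> MISS, insert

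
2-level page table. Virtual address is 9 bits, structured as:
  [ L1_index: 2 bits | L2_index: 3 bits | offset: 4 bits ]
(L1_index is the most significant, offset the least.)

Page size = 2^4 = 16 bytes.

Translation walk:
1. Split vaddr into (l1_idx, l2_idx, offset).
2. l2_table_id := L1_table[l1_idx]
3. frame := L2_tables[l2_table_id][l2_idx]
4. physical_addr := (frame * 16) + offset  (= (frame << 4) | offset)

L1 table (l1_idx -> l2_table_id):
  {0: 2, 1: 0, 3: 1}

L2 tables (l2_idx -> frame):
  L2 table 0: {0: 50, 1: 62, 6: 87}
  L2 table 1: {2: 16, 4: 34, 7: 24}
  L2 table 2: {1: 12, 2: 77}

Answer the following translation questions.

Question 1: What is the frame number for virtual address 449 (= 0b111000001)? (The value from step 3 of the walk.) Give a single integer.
vaddr = 449: l1_idx=3, l2_idx=4
L1[3] = 1; L2[1][4] = 34

Answer: 34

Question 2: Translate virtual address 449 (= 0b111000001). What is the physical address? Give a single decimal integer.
Answer: 545

Derivation:
vaddr = 449 = 0b111000001
Split: l1_idx=3, l2_idx=4, offset=1
L1[3] = 1
L2[1][4] = 34
paddr = 34 * 16 + 1 = 545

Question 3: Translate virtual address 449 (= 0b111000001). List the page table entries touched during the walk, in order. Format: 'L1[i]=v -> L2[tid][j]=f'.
Answer: L1[3]=1 -> L2[1][4]=34

Derivation:
vaddr = 449 = 0b111000001
Split: l1_idx=3, l2_idx=4, offset=1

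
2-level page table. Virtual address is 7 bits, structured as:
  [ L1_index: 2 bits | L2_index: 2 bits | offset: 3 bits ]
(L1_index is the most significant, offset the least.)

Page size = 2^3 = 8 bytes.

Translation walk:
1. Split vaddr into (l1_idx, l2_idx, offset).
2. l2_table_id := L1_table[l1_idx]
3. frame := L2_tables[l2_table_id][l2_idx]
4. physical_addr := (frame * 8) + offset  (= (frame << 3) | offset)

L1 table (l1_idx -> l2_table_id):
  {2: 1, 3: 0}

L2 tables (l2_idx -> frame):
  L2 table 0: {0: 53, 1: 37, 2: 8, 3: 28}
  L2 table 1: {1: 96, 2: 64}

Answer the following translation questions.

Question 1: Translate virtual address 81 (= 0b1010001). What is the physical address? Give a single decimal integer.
Answer: 513

Derivation:
vaddr = 81 = 0b1010001
Split: l1_idx=2, l2_idx=2, offset=1
L1[2] = 1
L2[1][2] = 64
paddr = 64 * 8 + 1 = 513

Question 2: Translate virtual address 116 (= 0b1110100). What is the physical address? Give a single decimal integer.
vaddr = 116 = 0b1110100
Split: l1_idx=3, l2_idx=2, offset=4
L1[3] = 0
L2[0][2] = 8
paddr = 8 * 8 + 4 = 68

Answer: 68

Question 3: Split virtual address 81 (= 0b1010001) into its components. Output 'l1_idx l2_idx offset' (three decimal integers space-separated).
vaddr = 81 = 0b1010001
  top 2 bits -> l1_idx = 2
  next 2 bits -> l2_idx = 2
  bottom 3 bits -> offset = 1

Answer: 2 2 1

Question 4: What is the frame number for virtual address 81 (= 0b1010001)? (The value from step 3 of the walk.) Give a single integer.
Answer: 64

Derivation:
vaddr = 81: l1_idx=2, l2_idx=2
L1[2] = 1; L2[1][2] = 64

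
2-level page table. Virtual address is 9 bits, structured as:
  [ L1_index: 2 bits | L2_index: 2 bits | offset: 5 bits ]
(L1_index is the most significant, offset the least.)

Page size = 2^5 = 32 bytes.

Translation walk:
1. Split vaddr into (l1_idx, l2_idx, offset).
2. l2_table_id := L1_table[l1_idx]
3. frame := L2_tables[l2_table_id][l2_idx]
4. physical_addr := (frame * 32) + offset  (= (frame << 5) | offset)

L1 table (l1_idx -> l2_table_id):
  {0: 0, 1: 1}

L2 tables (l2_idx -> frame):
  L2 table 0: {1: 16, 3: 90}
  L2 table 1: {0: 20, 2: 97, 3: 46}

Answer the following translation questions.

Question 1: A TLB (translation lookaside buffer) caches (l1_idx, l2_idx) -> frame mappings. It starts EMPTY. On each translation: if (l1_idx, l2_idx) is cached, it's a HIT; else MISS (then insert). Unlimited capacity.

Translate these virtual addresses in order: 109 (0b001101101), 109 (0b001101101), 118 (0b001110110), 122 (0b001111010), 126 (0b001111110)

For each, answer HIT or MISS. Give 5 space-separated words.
Answer: MISS HIT HIT HIT HIT

Derivation:
vaddr=109: (0,3) not in TLB -> MISS, insert
vaddr=109: (0,3) in TLB -> HIT
vaddr=118: (0,3) in TLB -> HIT
vaddr=122: (0,3) in TLB -> HIT
vaddr=126: (0,3) in TLB -> HIT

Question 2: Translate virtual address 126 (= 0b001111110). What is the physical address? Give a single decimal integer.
Answer: 2910

Derivation:
vaddr = 126 = 0b001111110
Split: l1_idx=0, l2_idx=3, offset=30
L1[0] = 0
L2[0][3] = 90
paddr = 90 * 32 + 30 = 2910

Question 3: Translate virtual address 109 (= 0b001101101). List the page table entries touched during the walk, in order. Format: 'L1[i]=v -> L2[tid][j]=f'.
vaddr = 109 = 0b001101101
Split: l1_idx=0, l2_idx=3, offset=13

Answer: L1[0]=0 -> L2[0][3]=90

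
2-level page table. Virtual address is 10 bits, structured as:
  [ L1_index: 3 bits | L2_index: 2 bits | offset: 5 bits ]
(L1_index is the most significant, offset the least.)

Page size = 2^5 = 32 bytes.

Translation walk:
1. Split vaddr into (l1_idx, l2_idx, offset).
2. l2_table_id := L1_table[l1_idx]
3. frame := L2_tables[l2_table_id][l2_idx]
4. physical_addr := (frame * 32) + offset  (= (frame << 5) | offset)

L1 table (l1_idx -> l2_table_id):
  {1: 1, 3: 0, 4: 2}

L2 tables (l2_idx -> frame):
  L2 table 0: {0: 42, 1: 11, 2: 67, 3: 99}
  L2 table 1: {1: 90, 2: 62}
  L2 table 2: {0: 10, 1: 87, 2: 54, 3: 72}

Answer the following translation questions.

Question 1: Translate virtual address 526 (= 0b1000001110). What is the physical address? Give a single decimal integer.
Answer: 334

Derivation:
vaddr = 526 = 0b1000001110
Split: l1_idx=4, l2_idx=0, offset=14
L1[4] = 2
L2[2][0] = 10
paddr = 10 * 32 + 14 = 334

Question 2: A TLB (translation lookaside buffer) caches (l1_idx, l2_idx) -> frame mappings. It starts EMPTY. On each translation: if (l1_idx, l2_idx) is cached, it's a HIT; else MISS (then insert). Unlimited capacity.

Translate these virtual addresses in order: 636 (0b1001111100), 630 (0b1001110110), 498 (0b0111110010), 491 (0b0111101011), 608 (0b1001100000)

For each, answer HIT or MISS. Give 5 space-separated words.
vaddr=636: (4,3) not in TLB -> MISS, insert
vaddr=630: (4,3) in TLB -> HIT
vaddr=498: (3,3) not in TLB -> MISS, insert
vaddr=491: (3,3) in TLB -> HIT
vaddr=608: (4,3) in TLB -> HIT

Answer: MISS HIT MISS HIT HIT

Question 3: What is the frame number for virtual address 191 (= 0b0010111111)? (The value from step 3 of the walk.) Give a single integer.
vaddr = 191: l1_idx=1, l2_idx=1
L1[1] = 1; L2[1][1] = 90

Answer: 90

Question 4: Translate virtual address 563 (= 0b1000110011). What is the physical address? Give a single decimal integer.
vaddr = 563 = 0b1000110011
Split: l1_idx=4, l2_idx=1, offset=19
L1[4] = 2
L2[2][1] = 87
paddr = 87 * 32 + 19 = 2803

Answer: 2803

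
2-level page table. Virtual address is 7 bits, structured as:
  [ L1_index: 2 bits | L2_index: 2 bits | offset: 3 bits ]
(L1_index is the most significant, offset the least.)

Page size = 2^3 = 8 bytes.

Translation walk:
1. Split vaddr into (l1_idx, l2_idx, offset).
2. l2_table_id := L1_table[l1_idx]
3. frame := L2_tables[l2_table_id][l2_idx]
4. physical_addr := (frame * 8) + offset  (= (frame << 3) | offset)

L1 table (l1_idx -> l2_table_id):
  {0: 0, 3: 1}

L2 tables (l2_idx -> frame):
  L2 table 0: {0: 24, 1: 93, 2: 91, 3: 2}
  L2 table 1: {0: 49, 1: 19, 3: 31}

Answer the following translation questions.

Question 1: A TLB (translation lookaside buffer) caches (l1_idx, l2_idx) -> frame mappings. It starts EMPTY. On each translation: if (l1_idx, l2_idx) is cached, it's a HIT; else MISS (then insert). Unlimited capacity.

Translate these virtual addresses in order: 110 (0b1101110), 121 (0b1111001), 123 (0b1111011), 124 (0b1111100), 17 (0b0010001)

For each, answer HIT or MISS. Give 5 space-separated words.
Answer: MISS MISS HIT HIT MISS

Derivation:
vaddr=110: (3,1) not in TLB -> MISS, insert
vaddr=121: (3,3) not in TLB -> MISS, insert
vaddr=123: (3,3) in TLB -> HIT
vaddr=124: (3,3) in TLB -> HIT
vaddr=17: (0,2) not in TLB -> MISS, insert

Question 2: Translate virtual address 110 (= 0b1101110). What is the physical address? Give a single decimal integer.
vaddr = 110 = 0b1101110
Split: l1_idx=3, l2_idx=1, offset=6
L1[3] = 1
L2[1][1] = 19
paddr = 19 * 8 + 6 = 158

Answer: 158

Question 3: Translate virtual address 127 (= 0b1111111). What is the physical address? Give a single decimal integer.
vaddr = 127 = 0b1111111
Split: l1_idx=3, l2_idx=3, offset=7
L1[3] = 1
L2[1][3] = 31
paddr = 31 * 8 + 7 = 255

Answer: 255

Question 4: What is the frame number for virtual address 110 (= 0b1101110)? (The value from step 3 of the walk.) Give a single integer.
Answer: 19

Derivation:
vaddr = 110: l1_idx=3, l2_idx=1
L1[3] = 1; L2[1][1] = 19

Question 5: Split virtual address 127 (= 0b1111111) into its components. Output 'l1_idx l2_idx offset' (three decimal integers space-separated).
vaddr = 127 = 0b1111111
  top 2 bits -> l1_idx = 3
  next 2 bits -> l2_idx = 3
  bottom 3 bits -> offset = 7

Answer: 3 3 7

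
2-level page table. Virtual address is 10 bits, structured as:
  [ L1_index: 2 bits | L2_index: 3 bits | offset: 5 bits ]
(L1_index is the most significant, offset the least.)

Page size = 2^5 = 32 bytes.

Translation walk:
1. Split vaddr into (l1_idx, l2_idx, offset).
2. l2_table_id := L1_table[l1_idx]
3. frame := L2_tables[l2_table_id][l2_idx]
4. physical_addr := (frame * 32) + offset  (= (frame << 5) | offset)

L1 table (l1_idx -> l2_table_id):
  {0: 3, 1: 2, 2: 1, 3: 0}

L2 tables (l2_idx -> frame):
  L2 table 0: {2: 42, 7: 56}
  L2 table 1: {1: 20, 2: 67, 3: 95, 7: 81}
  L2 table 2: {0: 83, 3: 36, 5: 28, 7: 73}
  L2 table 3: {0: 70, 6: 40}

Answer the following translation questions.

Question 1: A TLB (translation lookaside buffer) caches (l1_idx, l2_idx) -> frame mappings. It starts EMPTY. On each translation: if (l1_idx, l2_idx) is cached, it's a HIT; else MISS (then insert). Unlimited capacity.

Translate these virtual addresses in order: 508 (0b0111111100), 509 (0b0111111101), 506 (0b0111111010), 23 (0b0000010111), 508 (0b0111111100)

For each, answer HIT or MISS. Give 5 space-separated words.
vaddr=508: (1,7) not in TLB -> MISS, insert
vaddr=509: (1,7) in TLB -> HIT
vaddr=506: (1,7) in TLB -> HIT
vaddr=23: (0,0) not in TLB -> MISS, insert
vaddr=508: (1,7) in TLB -> HIT

Answer: MISS HIT HIT MISS HIT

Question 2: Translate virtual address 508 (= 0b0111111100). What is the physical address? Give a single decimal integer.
vaddr = 508 = 0b0111111100
Split: l1_idx=1, l2_idx=7, offset=28
L1[1] = 2
L2[2][7] = 73
paddr = 73 * 32 + 28 = 2364

Answer: 2364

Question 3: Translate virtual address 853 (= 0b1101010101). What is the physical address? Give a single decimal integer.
vaddr = 853 = 0b1101010101
Split: l1_idx=3, l2_idx=2, offset=21
L1[3] = 0
L2[0][2] = 42
paddr = 42 * 32 + 21 = 1365

Answer: 1365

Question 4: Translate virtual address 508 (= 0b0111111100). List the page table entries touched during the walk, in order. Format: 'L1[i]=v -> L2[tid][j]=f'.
vaddr = 508 = 0b0111111100
Split: l1_idx=1, l2_idx=7, offset=28

Answer: L1[1]=2 -> L2[2][7]=73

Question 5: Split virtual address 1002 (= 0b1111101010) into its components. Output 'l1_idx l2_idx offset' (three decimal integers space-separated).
Answer: 3 7 10

Derivation:
vaddr = 1002 = 0b1111101010
  top 2 bits -> l1_idx = 3
  next 3 bits -> l2_idx = 7
  bottom 5 bits -> offset = 10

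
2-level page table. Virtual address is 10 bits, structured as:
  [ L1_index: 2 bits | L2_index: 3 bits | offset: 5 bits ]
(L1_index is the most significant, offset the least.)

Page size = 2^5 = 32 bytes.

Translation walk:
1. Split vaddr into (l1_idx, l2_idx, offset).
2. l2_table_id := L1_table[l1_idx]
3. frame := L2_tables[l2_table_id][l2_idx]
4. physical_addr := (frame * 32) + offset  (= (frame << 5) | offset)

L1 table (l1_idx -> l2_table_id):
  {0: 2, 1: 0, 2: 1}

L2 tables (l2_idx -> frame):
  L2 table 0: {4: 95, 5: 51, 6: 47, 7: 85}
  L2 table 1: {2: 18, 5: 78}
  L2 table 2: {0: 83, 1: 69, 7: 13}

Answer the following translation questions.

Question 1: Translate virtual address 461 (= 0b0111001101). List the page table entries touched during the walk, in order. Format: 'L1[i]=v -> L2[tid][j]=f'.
vaddr = 461 = 0b0111001101
Split: l1_idx=1, l2_idx=6, offset=13

Answer: L1[1]=0 -> L2[0][6]=47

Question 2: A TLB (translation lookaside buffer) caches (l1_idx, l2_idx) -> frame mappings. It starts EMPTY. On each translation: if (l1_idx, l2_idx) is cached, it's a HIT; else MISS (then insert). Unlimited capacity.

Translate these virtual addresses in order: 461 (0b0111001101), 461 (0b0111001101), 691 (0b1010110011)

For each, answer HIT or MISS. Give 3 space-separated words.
vaddr=461: (1,6) not in TLB -> MISS, insert
vaddr=461: (1,6) in TLB -> HIT
vaddr=691: (2,5) not in TLB -> MISS, insert

Answer: MISS HIT MISS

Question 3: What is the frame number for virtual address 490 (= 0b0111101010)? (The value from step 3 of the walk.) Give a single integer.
vaddr = 490: l1_idx=1, l2_idx=7
L1[1] = 0; L2[0][7] = 85

Answer: 85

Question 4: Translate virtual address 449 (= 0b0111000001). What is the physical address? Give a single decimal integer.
Answer: 1505

Derivation:
vaddr = 449 = 0b0111000001
Split: l1_idx=1, l2_idx=6, offset=1
L1[1] = 0
L2[0][6] = 47
paddr = 47 * 32 + 1 = 1505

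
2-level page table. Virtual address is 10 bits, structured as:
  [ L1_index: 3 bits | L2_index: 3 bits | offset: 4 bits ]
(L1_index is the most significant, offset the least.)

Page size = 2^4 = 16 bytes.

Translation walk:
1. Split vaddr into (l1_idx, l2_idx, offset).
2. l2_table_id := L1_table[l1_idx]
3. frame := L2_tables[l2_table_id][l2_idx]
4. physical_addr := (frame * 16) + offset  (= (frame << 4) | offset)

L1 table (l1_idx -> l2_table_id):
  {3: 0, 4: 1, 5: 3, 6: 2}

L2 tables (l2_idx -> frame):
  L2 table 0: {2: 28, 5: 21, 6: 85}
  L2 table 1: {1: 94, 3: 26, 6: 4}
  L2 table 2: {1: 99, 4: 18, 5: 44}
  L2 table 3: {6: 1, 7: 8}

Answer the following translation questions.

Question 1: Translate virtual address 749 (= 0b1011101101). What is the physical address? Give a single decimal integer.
vaddr = 749 = 0b1011101101
Split: l1_idx=5, l2_idx=6, offset=13
L1[5] = 3
L2[3][6] = 1
paddr = 1 * 16 + 13 = 29

Answer: 29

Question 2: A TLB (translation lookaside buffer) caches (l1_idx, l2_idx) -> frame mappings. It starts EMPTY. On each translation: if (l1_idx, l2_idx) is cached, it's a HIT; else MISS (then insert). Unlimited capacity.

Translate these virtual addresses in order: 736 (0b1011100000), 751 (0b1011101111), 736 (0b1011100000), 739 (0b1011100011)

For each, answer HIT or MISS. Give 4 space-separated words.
vaddr=736: (5,6) not in TLB -> MISS, insert
vaddr=751: (5,6) in TLB -> HIT
vaddr=736: (5,6) in TLB -> HIT
vaddr=739: (5,6) in TLB -> HIT

Answer: MISS HIT HIT HIT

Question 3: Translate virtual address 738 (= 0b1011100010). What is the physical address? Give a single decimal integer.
Answer: 18

Derivation:
vaddr = 738 = 0b1011100010
Split: l1_idx=5, l2_idx=6, offset=2
L1[5] = 3
L2[3][6] = 1
paddr = 1 * 16 + 2 = 18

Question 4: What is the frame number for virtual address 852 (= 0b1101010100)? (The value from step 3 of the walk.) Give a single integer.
vaddr = 852: l1_idx=6, l2_idx=5
L1[6] = 2; L2[2][5] = 44

Answer: 44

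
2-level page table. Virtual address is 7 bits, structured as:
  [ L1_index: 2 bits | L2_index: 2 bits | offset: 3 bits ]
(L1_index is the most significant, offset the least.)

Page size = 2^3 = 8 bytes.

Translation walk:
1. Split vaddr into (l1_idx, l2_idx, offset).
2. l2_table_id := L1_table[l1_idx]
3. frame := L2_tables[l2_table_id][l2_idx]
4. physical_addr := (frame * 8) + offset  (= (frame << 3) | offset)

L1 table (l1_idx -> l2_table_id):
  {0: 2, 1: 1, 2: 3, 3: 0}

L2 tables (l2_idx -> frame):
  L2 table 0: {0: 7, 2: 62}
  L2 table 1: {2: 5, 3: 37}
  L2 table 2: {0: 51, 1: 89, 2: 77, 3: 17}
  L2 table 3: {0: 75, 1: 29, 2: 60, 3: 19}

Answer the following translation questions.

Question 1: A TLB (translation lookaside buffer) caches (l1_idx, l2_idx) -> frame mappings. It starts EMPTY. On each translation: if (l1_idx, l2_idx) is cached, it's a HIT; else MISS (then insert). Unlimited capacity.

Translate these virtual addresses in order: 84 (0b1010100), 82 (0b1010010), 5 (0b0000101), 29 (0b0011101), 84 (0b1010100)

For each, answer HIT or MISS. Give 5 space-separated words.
Answer: MISS HIT MISS MISS HIT

Derivation:
vaddr=84: (2,2) not in TLB -> MISS, insert
vaddr=82: (2,2) in TLB -> HIT
vaddr=5: (0,0) not in TLB -> MISS, insert
vaddr=29: (0,3) not in TLB -> MISS, insert
vaddr=84: (2,2) in TLB -> HIT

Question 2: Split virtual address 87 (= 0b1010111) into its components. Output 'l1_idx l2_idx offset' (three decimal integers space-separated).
Answer: 2 2 7

Derivation:
vaddr = 87 = 0b1010111
  top 2 bits -> l1_idx = 2
  next 2 bits -> l2_idx = 2
  bottom 3 bits -> offset = 7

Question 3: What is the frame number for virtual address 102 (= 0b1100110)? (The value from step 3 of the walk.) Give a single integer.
vaddr = 102: l1_idx=3, l2_idx=0
L1[3] = 0; L2[0][0] = 7

Answer: 7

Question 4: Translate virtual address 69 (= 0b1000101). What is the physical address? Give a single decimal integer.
vaddr = 69 = 0b1000101
Split: l1_idx=2, l2_idx=0, offset=5
L1[2] = 3
L2[3][0] = 75
paddr = 75 * 8 + 5 = 605

Answer: 605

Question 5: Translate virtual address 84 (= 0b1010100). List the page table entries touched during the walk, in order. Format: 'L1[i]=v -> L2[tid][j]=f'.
vaddr = 84 = 0b1010100
Split: l1_idx=2, l2_idx=2, offset=4

Answer: L1[2]=3 -> L2[3][2]=60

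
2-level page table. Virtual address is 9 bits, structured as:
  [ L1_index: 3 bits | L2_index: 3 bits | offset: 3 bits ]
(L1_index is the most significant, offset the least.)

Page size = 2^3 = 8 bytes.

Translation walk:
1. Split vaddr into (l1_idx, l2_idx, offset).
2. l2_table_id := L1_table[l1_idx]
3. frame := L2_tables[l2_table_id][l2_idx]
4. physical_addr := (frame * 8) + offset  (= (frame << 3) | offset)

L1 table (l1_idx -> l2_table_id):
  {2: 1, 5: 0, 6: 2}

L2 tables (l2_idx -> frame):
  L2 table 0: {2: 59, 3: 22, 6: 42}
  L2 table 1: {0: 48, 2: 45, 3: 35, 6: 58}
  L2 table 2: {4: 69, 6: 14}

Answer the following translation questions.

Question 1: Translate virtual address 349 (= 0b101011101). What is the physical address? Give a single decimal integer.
Answer: 181

Derivation:
vaddr = 349 = 0b101011101
Split: l1_idx=5, l2_idx=3, offset=5
L1[5] = 0
L2[0][3] = 22
paddr = 22 * 8 + 5 = 181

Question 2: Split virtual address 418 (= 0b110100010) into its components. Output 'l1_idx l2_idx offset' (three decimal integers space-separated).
Answer: 6 4 2

Derivation:
vaddr = 418 = 0b110100010
  top 3 bits -> l1_idx = 6
  next 3 bits -> l2_idx = 4
  bottom 3 bits -> offset = 2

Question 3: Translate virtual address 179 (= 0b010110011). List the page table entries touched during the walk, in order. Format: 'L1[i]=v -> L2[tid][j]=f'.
Answer: L1[2]=1 -> L2[1][6]=58

Derivation:
vaddr = 179 = 0b010110011
Split: l1_idx=2, l2_idx=6, offset=3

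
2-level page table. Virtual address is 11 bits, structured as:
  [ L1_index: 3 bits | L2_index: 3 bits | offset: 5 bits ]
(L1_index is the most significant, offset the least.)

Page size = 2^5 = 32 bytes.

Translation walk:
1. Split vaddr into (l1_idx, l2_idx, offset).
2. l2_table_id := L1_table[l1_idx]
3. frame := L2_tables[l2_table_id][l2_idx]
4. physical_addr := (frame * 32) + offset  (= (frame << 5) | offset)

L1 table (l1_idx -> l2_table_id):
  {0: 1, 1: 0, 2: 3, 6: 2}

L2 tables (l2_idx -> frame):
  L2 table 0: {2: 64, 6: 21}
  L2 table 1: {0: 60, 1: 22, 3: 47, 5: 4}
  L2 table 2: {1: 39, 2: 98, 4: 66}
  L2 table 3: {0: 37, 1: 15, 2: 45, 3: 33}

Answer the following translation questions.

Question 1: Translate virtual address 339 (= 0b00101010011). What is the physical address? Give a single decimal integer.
vaddr = 339 = 0b00101010011
Split: l1_idx=1, l2_idx=2, offset=19
L1[1] = 0
L2[0][2] = 64
paddr = 64 * 32 + 19 = 2067

Answer: 2067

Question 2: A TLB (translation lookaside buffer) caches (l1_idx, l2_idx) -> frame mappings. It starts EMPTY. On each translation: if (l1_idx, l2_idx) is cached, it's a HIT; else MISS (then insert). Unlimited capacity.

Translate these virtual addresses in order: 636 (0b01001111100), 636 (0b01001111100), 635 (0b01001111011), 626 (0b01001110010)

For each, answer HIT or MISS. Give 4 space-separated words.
Answer: MISS HIT HIT HIT

Derivation:
vaddr=636: (2,3) not in TLB -> MISS, insert
vaddr=636: (2,3) in TLB -> HIT
vaddr=635: (2,3) in TLB -> HIT
vaddr=626: (2,3) in TLB -> HIT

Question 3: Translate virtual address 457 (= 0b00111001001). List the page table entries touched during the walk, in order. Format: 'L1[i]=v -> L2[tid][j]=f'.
vaddr = 457 = 0b00111001001
Split: l1_idx=1, l2_idx=6, offset=9

Answer: L1[1]=0 -> L2[0][6]=21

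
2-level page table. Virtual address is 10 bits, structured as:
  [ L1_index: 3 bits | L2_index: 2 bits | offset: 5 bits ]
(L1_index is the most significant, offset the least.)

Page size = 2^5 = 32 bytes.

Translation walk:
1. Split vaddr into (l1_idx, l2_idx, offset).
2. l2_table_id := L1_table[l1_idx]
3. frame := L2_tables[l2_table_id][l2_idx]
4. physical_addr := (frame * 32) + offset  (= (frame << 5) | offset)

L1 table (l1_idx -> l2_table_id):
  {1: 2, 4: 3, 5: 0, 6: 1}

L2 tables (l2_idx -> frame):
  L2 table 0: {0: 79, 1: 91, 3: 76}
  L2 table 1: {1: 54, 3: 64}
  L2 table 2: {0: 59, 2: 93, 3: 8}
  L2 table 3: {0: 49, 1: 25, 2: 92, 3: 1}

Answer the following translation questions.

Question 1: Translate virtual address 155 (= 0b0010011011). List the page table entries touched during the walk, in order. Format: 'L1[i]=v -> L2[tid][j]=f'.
vaddr = 155 = 0b0010011011
Split: l1_idx=1, l2_idx=0, offset=27

Answer: L1[1]=2 -> L2[2][0]=59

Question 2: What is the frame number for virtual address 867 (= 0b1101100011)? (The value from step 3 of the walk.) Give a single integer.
Answer: 64

Derivation:
vaddr = 867: l1_idx=6, l2_idx=3
L1[6] = 1; L2[1][3] = 64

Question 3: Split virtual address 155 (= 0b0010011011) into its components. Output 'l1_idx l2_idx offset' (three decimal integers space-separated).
Answer: 1 0 27

Derivation:
vaddr = 155 = 0b0010011011
  top 3 bits -> l1_idx = 1
  next 2 bits -> l2_idx = 0
  bottom 5 bits -> offset = 27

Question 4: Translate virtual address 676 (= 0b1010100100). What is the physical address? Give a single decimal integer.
Answer: 2916

Derivation:
vaddr = 676 = 0b1010100100
Split: l1_idx=5, l2_idx=1, offset=4
L1[5] = 0
L2[0][1] = 91
paddr = 91 * 32 + 4 = 2916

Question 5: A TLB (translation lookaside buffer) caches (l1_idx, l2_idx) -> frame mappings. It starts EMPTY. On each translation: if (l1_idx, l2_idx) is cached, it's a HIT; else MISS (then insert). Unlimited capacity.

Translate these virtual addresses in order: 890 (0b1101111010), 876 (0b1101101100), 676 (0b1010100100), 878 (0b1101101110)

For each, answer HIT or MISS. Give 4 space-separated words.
vaddr=890: (6,3) not in TLB -> MISS, insert
vaddr=876: (6,3) in TLB -> HIT
vaddr=676: (5,1) not in TLB -> MISS, insert
vaddr=878: (6,3) in TLB -> HIT

Answer: MISS HIT MISS HIT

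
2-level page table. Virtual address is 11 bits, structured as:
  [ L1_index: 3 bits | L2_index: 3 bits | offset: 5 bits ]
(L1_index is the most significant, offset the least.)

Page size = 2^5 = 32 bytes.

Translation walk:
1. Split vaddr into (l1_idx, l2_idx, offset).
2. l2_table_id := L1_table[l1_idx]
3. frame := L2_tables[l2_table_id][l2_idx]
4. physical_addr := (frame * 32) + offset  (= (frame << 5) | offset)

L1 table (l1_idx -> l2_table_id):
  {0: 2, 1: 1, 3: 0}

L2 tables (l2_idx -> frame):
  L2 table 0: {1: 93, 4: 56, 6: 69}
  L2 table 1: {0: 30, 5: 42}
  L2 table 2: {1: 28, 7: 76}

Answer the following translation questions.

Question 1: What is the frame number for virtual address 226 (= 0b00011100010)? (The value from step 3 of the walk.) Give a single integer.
Answer: 76

Derivation:
vaddr = 226: l1_idx=0, l2_idx=7
L1[0] = 2; L2[2][7] = 76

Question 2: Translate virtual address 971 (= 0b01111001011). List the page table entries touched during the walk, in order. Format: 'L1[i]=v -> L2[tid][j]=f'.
Answer: L1[3]=0 -> L2[0][6]=69

Derivation:
vaddr = 971 = 0b01111001011
Split: l1_idx=3, l2_idx=6, offset=11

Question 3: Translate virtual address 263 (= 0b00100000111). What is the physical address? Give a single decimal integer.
Answer: 967

Derivation:
vaddr = 263 = 0b00100000111
Split: l1_idx=1, l2_idx=0, offset=7
L1[1] = 1
L2[1][0] = 30
paddr = 30 * 32 + 7 = 967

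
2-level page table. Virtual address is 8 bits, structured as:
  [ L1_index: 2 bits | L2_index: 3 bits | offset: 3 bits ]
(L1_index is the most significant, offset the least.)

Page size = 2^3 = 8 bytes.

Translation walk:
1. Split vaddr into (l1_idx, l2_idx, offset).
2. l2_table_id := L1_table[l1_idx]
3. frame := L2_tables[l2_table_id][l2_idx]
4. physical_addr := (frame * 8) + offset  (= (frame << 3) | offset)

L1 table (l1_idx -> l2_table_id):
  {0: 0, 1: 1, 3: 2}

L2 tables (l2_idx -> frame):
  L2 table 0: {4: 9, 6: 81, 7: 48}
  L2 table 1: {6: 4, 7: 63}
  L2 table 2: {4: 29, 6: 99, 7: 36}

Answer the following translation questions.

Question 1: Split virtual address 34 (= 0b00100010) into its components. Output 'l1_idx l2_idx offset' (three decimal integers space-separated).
vaddr = 34 = 0b00100010
  top 2 bits -> l1_idx = 0
  next 3 bits -> l2_idx = 4
  bottom 3 bits -> offset = 2

Answer: 0 4 2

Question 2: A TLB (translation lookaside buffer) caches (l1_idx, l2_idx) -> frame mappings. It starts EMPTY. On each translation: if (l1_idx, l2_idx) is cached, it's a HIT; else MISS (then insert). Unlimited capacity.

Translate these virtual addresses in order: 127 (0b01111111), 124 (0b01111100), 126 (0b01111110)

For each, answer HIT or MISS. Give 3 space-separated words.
Answer: MISS HIT HIT

Derivation:
vaddr=127: (1,7) not in TLB -> MISS, insert
vaddr=124: (1,7) in TLB -> HIT
vaddr=126: (1,7) in TLB -> HIT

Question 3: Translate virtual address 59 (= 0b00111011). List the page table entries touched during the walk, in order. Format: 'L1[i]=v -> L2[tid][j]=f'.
vaddr = 59 = 0b00111011
Split: l1_idx=0, l2_idx=7, offset=3

Answer: L1[0]=0 -> L2[0][7]=48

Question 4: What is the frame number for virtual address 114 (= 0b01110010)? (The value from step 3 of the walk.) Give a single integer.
Answer: 4

Derivation:
vaddr = 114: l1_idx=1, l2_idx=6
L1[1] = 1; L2[1][6] = 4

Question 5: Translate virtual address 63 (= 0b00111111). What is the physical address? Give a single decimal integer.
vaddr = 63 = 0b00111111
Split: l1_idx=0, l2_idx=7, offset=7
L1[0] = 0
L2[0][7] = 48
paddr = 48 * 8 + 7 = 391

Answer: 391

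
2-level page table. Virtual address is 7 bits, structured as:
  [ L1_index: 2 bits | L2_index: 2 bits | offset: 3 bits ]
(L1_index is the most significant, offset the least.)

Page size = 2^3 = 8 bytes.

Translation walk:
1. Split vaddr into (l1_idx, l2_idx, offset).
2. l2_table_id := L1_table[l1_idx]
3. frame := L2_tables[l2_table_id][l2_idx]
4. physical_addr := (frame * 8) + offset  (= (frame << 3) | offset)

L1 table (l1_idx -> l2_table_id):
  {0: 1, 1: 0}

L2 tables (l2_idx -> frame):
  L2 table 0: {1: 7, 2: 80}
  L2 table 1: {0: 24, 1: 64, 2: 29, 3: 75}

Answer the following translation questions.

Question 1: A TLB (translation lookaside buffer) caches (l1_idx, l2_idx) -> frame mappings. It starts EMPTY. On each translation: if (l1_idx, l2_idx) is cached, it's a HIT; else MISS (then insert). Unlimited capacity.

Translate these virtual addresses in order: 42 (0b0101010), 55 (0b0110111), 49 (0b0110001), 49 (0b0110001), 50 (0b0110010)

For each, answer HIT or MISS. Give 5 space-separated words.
Answer: MISS MISS HIT HIT HIT

Derivation:
vaddr=42: (1,1) not in TLB -> MISS, insert
vaddr=55: (1,2) not in TLB -> MISS, insert
vaddr=49: (1,2) in TLB -> HIT
vaddr=49: (1,2) in TLB -> HIT
vaddr=50: (1,2) in TLB -> HIT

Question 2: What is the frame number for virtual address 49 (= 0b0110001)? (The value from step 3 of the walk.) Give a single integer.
Answer: 80

Derivation:
vaddr = 49: l1_idx=1, l2_idx=2
L1[1] = 0; L2[0][2] = 80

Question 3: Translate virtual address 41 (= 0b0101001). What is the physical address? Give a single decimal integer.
vaddr = 41 = 0b0101001
Split: l1_idx=1, l2_idx=1, offset=1
L1[1] = 0
L2[0][1] = 7
paddr = 7 * 8 + 1 = 57

Answer: 57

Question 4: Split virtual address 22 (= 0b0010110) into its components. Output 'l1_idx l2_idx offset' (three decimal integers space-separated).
Answer: 0 2 6

Derivation:
vaddr = 22 = 0b0010110
  top 2 bits -> l1_idx = 0
  next 2 bits -> l2_idx = 2
  bottom 3 bits -> offset = 6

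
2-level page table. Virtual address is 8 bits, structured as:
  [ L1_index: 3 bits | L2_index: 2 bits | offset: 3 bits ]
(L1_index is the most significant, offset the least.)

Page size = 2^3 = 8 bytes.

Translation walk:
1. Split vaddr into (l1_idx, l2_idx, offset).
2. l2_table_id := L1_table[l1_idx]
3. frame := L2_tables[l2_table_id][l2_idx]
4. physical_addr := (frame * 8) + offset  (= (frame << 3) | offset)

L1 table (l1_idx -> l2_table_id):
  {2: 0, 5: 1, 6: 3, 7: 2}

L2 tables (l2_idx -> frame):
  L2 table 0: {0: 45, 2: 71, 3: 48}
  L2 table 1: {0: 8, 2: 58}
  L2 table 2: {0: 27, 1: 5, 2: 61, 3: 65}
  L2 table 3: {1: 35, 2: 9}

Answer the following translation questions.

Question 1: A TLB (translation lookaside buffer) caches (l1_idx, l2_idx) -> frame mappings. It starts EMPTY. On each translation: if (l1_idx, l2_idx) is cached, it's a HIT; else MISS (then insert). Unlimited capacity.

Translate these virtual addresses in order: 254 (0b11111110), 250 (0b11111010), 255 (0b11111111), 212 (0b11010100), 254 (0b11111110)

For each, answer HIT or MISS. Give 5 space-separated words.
Answer: MISS HIT HIT MISS HIT

Derivation:
vaddr=254: (7,3) not in TLB -> MISS, insert
vaddr=250: (7,3) in TLB -> HIT
vaddr=255: (7,3) in TLB -> HIT
vaddr=212: (6,2) not in TLB -> MISS, insert
vaddr=254: (7,3) in TLB -> HIT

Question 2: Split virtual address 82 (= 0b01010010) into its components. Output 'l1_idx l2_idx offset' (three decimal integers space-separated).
vaddr = 82 = 0b01010010
  top 3 bits -> l1_idx = 2
  next 2 bits -> l2_idx = 2
  bottom 3 bits -> offset = 2

Answer: 2 2 2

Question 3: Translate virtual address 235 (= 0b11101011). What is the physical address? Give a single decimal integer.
Answer: 43

Derivation:
vaddr = 235 = 0b11101011
Split: l1_idx=7, l2_idx=1, offset=3
L1[7] = 2
L2[2][1] = 5
paddr = 5 * 8 + 3 = 43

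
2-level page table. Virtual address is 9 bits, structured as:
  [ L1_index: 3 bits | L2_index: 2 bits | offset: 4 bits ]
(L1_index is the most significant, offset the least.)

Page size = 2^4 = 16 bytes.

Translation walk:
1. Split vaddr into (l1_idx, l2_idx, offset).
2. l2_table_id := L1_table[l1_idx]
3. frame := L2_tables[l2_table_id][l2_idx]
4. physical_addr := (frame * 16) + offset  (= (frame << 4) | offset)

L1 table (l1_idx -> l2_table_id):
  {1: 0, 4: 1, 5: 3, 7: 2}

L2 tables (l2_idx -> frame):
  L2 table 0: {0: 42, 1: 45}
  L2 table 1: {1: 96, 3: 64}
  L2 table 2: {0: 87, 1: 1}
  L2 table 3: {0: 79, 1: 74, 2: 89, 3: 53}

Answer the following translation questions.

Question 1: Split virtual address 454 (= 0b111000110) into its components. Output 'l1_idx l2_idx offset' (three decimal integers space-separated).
vaddr = 454 = 0b111000110
  top 3 bits -> l1_idx = 7
  next 2 bits -> l2_idx = 0
  bottom 4 bits -> offset = 6

Answer: 7 0 6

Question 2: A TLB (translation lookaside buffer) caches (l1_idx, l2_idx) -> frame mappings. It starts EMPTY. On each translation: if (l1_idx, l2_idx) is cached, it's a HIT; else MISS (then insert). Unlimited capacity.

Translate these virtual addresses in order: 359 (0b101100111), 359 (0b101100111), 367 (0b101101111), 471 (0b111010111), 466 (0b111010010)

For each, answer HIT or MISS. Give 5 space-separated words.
vaddr=359: (5,2) not in TLB -> MISS, insert
vaddr=359: (5,2) in TLB -> HIT
vaddr=367: (5,2) in TLB -> HIT
vaddr=471: (7,1) not in TLB -> MISS, insert
vaddr=466: (7,1) in TLB -> HIT

Answer: MISS HIT HIT MISS HIT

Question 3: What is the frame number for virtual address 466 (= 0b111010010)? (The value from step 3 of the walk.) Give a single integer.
vaddr = 466: l1_idx=7, l2_idx=1
L1[7] = 2; L2[2][1] = 1

Answer: 1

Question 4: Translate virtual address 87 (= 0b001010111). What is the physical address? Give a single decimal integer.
Answer: 727

Derivation:
vaddr = 87 = 0b001010111
Split: l1_idx=1, l2_idx=1, offset=7
L1[1] = 0
L2[0][1] = 45
paddr = 45 * 16 + 7 = 727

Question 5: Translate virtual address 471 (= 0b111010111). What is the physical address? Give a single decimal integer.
vaddr = 471 = 0b111010111
Split: l1_idx=7, l2_idx=1, offset=7
L1[7] = 2
L2[2][1] = 1
paddr = 1 * 16 + 7 = 23

Answer: 23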